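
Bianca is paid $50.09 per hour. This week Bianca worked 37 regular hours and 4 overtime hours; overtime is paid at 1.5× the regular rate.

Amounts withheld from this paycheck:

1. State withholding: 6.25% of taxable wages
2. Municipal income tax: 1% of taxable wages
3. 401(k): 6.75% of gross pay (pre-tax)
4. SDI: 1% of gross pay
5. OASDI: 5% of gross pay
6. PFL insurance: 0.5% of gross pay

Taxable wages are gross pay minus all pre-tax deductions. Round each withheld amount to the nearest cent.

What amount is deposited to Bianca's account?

Regular pay: 37 × $50.09 = $1,853.33
Overtime pay: 4 × $50.09 × 1.5 = $300.54
Gross pay = $1,853.33 + $300.54 = $2,153.87
401(k): $2,153.87 × 0.0675 = $145.39
Taxable wages = $2,153.87 − $145.39 = $2,008.48
Municipal income tax: $2,008.48 × 0.01 = $20.08
State withholding: $2,008.48 × 0.0625 = $125.53
PFL insurance: $2,153.87 × 0.005 = $10.77
OASDI: $2,153.87 × 0.05 = $107.69
SDI: $2,153.87 × 0.01 = $21.54
Total deductions = $145.39 + $20.08 + $125.53 + $10.77 + $107.69 + $21.54 = $431.00
Net pay = $2,153.87 − $431.00 = $1,722.87

$1,722.87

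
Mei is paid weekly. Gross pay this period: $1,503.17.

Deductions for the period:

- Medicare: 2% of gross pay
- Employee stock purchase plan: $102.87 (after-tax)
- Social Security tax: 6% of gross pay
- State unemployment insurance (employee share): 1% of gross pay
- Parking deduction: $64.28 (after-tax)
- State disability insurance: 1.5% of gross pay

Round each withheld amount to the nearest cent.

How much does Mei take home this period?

Social Security tax: $1,503.17 × 0.06 = $90.19
State unemployment insurance (employee share): $1,503.17 × 0.01 = $15.03
State disability insurance: $1,503.17 × 0.015 = $22.55
Medicare: $1,503.17 × 0.02 = $30.06
Employee stock purchase plan: $102.87
Parking deduction: $64.28
Total deductions = $90.19 + $15.03 + $22.55 + $30.06 + $102.87 + $64.28 = $324.98
Net pay = $1,503.17 − $324.98 = $1,178.19

$1,178.19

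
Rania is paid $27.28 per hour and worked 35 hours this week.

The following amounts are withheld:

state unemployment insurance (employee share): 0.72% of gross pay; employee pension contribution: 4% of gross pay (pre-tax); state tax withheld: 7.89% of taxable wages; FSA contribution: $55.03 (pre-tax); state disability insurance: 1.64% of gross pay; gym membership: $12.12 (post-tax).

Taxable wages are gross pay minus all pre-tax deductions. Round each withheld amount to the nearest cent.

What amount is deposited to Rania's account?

Gross pay: 35 × $27.28 = $954.80
FSA contribution: $55.03
Employee pension contribution: $954.80 × 0.04 = $38.19
Pre-tax total = $55.03 + $38.19 = $93.22
Taxable wages = $954.80 − $93.22 = $861.58
State tax withheld: $861.58 × 0.0789 = $67.98
State unemployment insurance (employee share): $954.80 × 0.0072 = $6.87
State disability insurance: $954.80 × 0.0164 = $15.66
Gym membership: $12.12
Total deductions = $55.03 + $38.19 + $67.98 + $6.87 + $15.66 + $12.12 = $195.85
Net pay = $954.80 − $195.85 = $758.95

$758.95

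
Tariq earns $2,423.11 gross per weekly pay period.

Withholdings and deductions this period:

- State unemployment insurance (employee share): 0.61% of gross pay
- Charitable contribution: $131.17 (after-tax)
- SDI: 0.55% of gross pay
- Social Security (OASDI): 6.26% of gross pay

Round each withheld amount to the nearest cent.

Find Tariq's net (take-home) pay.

SDI: $2,423.11 × 0.0055 = $13.33
Social Security (OASDI): $2,423.11 × 0.0626 = $151.69
State unemployment insurance (employee share): $2,423.11 × 0.0061 = $14.78
Charitable contribution: $131.17
Total deductions = $13.33 + $151.69 + $14.78 + $131.17 = $310.97
Net pay = $2,423.11 − $310.97 = $2,112.14

$2,112.14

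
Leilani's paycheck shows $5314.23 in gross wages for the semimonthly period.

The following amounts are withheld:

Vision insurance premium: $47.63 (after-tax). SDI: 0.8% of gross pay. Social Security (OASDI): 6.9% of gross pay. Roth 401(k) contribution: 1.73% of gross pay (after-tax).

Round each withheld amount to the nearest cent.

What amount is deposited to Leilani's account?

$4765.47

SDI: $5314.23 × 0.008 = $42.51
Social Security (OASDI): $5314.23 × 0.069 = $366.68
Roth 401(k) contribution: $5314.23 × 0.0173 = $91.94
Vision insurance premium: $47.63
Total deductions = $42.51 + $366.68 + $91.94 + $47.63 = $548.76
Net pay = $5314.23 − $548.76 = $4765.47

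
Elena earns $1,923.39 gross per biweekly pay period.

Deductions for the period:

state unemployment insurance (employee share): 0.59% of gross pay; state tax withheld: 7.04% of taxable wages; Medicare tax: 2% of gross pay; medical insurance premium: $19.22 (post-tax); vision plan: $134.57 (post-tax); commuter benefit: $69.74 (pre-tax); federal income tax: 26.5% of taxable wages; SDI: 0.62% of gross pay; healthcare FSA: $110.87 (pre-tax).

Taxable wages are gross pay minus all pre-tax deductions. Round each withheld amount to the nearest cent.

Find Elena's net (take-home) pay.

Commuter benefit: $69.74
Healthcare FSA: $110.87
Pre-tax total = $69.74 + $110.87 = $180.61
Taxable wages = $1,923.39 − $180.61 = $1,742.78
Federal income tax: $1,742.78 × 0.265 = $461.84
State tax withheld: $1,742.78 × 0.0704 = $122.69
State unemployment insurance (employee share): $1,923.39 × 0.0059 = $11.35
SDI: $1,923.39 × 0.0062 = $11.93
Medicare tax: $1,923.39 × 0.02 = $38.47
Medical insurance premium: $19.22
Vision plan: $134.57
Total deductions = $69.74 + $110.87 + $461.84 + $122.69 + $11.35 + $11.93 + $38.47 + $19.22 + $134.57 = $980.68
Net pay = $1,923.39 − $980.68 = $942.71

$942.71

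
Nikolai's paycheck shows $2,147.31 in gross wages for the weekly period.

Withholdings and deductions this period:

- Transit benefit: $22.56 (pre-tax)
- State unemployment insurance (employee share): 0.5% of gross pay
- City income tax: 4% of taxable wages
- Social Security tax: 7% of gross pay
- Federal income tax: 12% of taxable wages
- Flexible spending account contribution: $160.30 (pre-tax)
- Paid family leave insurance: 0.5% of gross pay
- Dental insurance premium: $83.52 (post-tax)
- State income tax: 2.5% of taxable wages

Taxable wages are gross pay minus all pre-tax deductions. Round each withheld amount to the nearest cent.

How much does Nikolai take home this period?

$1,345.72

Flexible spending account contribution: $160.30
Transit benefit: $22.56
Pre-tax total = $160.30 + $22.56 = $182.86
Taxable wages = $2,147.31 − $182.86 = $1,964.45
City income tax: $1,964.45 × 0.04 = $78.58
State income tax: $1,964.45 × 0.025 = $49.11
Federal income tax: $1,964.45 × 0.12 = $235.73
Social Security tax: $2,147.31 × 0.07 = $150.31
State unemployment insurance (employee share): $2,147.31 × 0.005 = $10.74
Paid family leave insurance: $2,147.31 × 0.005 = $10.74
Dental insurance premium: $83.52
Total deductions = $160.30 + $22.56 + $78.58 + $49.11 + $235.73 + $150.31 + $10.74 + $10.74 + $83.52 = $801.59
Net pay = $2,147.31 − $801.59 = $1,345.72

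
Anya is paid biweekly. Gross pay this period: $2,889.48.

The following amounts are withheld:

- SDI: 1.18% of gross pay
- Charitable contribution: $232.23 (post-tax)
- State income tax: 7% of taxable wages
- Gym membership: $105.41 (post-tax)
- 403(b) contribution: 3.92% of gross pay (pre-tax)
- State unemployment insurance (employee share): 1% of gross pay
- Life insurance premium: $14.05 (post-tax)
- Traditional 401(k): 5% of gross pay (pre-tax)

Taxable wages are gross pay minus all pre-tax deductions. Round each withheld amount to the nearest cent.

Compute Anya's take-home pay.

$2,032.84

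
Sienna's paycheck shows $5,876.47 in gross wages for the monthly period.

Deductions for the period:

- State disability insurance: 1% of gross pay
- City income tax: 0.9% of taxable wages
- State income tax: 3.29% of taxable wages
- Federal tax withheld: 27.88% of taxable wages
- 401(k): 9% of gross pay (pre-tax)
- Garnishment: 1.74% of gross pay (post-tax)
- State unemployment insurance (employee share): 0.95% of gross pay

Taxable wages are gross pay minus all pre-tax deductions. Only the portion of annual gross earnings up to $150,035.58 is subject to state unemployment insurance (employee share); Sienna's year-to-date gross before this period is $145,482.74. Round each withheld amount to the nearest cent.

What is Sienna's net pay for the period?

$3,428.35

401(k): $5,876.47 × 0.09 = $528.88
Taxable wages = $5,876.47 − $528.88 = $5,347.59
State income tax: $5,347.59 × 0.0329 = $175.94
City income tax: $5,347.59 × 0.009 = $48.13
Federal tax withheld: $5,347.59 × 0.2788 = $1,490.91
State unemployment insurance (employee share): only $150,035.58 − $145,482.74 = $4,552.84 of this check is subject → $4,552.84 × 0.0095 = $43.25
State disability insurance: $5,876.47 × 0.01 = $58.76
Garnishment: $5,876.47 × 0.0174 = $102.25
Total deductions = $528.88 + $175.94 + $48.13 + $1,490.91 + $43.25 + $58.76 + $102.25 = $2,448.12
Net pay = $5,876.47 − $2,448.12 = $3,428.35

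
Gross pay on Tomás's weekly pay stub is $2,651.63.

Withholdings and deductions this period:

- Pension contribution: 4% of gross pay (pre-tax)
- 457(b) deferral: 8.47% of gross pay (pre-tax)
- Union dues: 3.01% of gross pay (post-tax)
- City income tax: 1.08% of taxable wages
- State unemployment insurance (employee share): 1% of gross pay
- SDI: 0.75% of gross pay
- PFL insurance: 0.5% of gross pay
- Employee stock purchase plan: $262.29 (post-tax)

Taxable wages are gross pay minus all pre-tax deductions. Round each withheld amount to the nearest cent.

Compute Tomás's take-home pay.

$1,894.13

Pension contribution: $2,651.63 × 0.04 = $106.07
457(b) deferral: $2,651.63 × 0.0847 = $224.59
Pre-tax total = $106.07 + $224.59 = $330.66
Taxable wages = $2,651.63 − $330.66 = $2,320.97
City income tax: $2,320.97 × 0.0108 = $25.07
State unemployment insurance (employee share): $2,651.63 × 0.01 = $26.52
SDI: $2,651.63 × 0.0075 = $19.89
PFL insurance: $2,651.63 × 0.005 = $13.26
Union dues: $2,651.63 × 0.0301 = $79.81
Employee stock purchase plan: $262.29
Total deductions = $106.07 + $224.59 + $25.07 + $26.52 + $19.89 + $13.26 + $79.81 + $262.29 = $757.50
Net pay = $2,651.63 − $757.50 = $1,894.13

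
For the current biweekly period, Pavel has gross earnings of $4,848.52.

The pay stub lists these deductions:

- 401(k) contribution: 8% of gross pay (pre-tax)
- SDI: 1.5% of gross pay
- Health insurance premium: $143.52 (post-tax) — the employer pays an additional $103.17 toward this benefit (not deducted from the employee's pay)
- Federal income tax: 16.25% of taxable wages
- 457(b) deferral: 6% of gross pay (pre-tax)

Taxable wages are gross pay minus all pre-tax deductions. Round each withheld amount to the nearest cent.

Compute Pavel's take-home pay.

$3,275.90

457(b) deferral: $4,848.52 × 0.06 = $290.91
401(k) contribution: $4,848.52 × 0.08 = $387.88
Pre-tax total = $290.91 + $387.88 = $678.79
Taxable wages = $4,848.52 − $678.79 = $4,169.73
Federal income tax: $4,169.73 × 0.1625 = $677.58
SDI: $4,848.52 × 0.015 = $72.73
Health insurance premium: $143.52
(Employer's $103.17 toward health insurance premium is not withheld from the employee.)
Total deductions = $290.91 + $387.88 + $677.58 + $72.73 + $143.52 = $1,572.62
Net pay = $4,848.52 − $1,572.62 = $3,275.90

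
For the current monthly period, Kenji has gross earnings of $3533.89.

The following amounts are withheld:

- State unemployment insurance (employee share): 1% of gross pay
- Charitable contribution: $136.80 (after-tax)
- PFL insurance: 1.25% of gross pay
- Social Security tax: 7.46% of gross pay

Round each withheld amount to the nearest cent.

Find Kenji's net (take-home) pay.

$3053.95

Social Security tax: $3533.89 × 0.0746 = $263.63
PFL insurance: $3533.89 × 0.0125 = $44.17
State unemployment insurance (employee share): $3533.89 × 0.01 = $35.34
Charitable contribution: $136.80
Total deductions = $263.63 + $44.17 + $35.34 + $136.80 = $479.94
Net pay = $3533.89 − $479.94 = $3053.95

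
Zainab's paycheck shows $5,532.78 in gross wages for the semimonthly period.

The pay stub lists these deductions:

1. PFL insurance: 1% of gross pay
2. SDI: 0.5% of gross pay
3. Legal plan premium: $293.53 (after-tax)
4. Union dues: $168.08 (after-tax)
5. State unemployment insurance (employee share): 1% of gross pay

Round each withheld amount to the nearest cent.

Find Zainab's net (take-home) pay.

SDI: $5,532.78 × 0.005 = $27.66
State unemployment insurance (employee share): $5,532.78 × 0.01 = $55.33
PFL insurance: $5,532.78 × 0.01 = $55.33
Union dues: $168.08
Legal plan premium: $293.53
Total deductions = $27.66 + $55.33 + $55.33 + $168.08 + $293.53 = $599.93
Net pay = $5,532.78 − $599.93 = $4,932.85

$4,932.85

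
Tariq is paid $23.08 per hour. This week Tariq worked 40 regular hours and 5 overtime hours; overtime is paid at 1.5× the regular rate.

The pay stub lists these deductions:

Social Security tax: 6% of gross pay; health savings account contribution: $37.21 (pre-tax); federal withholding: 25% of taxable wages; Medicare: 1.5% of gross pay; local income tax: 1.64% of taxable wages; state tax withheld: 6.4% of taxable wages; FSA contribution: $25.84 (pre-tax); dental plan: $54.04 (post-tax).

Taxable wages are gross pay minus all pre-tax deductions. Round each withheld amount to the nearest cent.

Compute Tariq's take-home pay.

$555.60

Regular pay: 40 × $23.08 = $923.20
Overtime pay: 5 × $23.08 × 1.5 = $173.10
Gross pay = $923.20 + $173.10 = $1,096.30
FSA contribution: $25.84
Health savings account contribution: $37.21
Pre-tax total = $25.84 + $37.21 = $63.05
Taxable wages = $1,096.30 − $63.05 = $1,033.25
Federal withholding: $1,033.25 × 0.25 = $258.31
Local income tax: $1,033.25 × 0.0164 = $16.95
State tax withheld: $1,033.25 × 0.064 = $66.13
Medicare: $1,096.30 × 0.015 = $16.44
Social Security tax: $1,096.30 × 0.06 = $65.78
Dental plan: $54.04
Total deductions = $25.84 + $37.21 + $258.31 + $16.95 + $66.13 + $16.44 + $65.78 + $54.04 = $540.70
Net pay = $1,096.30 − $540.70 = $555.60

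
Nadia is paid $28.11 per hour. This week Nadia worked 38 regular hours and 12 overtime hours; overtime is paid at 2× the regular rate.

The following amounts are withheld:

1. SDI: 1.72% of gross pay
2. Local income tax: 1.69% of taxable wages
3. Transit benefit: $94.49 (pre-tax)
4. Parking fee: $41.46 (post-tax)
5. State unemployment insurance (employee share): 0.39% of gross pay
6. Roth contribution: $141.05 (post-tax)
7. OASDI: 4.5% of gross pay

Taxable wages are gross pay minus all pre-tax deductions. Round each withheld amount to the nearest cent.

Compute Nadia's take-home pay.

$1,322.75

Regular pay: 38 × $28.11 = $1,068.18
Overtime pay: 12 × $28.11 × 2 = $674.64
Gross pay = $1,068.18 + $674.64 = $1,742.82
Transit benefit: $94.49
Taxable wages = $1,742.82 − $94.49 = $1,648.33
Local income tax: $1,648.33 × 0.0169 = $27.86
State unemployment insurance (employee share): $1,742.82 × 0.0039 = $6.80
OASDI: $1,742.82 × 0.045 = $78.43
SDI: $1,742.82 × 0.0172 = $29.98
Roth contribution: $141.05
Parking fee: $41.46
Total deductions = $94.49 + $27.86 + $6.80 + $78.43 + $29.98 + $141.05 + $41.46 = $420.07
Net pay = $1,742.82 − $420.07 = $1,322.75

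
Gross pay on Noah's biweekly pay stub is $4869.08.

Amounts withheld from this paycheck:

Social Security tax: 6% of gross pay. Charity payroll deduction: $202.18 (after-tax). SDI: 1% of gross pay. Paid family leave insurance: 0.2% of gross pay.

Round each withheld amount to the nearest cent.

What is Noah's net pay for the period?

$4316.33

Social Security tax: $4869.08 × 0.06 = $292.14
SDI: $4869.08 × 0.01 = $48.69
Paid family leave insurance: $4869.08 × 0.002 = $9.74
Charity payroll deduction: $202.18
Total deductions = $292.14 + $48.69 + $9.74 + $202.18 = $552.75
Net pay = $4869.08 − $552.75 = $4316.33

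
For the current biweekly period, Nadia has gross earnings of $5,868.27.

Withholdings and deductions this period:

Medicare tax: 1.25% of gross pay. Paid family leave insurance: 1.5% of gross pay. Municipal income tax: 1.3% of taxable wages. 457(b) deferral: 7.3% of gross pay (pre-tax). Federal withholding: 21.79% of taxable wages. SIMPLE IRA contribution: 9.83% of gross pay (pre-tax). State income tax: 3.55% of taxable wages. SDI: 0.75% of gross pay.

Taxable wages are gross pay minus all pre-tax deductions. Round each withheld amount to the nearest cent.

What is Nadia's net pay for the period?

457(b) deferral: $5,868.27 × 0.073 = $428.38
SIMPLE IRA contribution: $5,868.27 × 0.0983 = $576.85
Pre-tax total = $428.38 + $576.85 = $1,005.23
Taxable wages = $5,868.27 − $1,005.23 = $4,863.04
Municipal income tax: $4,863.04 × 0.013 = $63.22
State income tax: $4,863.04 × 0.0355 = $172.64
Federal withholding: $4,863.04 × 0.2179 = $1,059.66
Paid family leave insurance: $5,868.27 × 0.015 = $88.02
Medicare tax: $5,868.27 × 0.0125 = $73.35
SDI: $5,868.27 × 0.0075 = $44.01
Total deductions = $428.38 + $576.85 + $63.22 + $172.64 + $1,059.66 + $88.02 + $73.35 + $44.01 = $2,506.13
Net pay = $5,868.27 − $2,506.13 = $3,362.14

$3,362.14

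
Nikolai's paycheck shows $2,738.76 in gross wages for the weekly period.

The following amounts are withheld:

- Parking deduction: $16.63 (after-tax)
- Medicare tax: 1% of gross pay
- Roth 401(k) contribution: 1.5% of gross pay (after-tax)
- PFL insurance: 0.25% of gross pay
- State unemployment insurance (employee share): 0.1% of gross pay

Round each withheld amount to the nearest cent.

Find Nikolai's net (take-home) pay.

Medicare tax: $2,738.76 × 0.01 = $27.39
State unemployment insurance (employee share): $2,738.76 × 0.001 = $2.74
PFL insurance: $2,738.76 × 0.0025 = $6.85
Roth 401(k) contribution: $2,738.76 × 0.015 = $41.08
Parking deduction: $16.63
Total deductions = $27.39 + $2.74 + $6.85 + $41.08 + $16.63 = $94.69
Net pay = $2,738.76 − $94.69 = $2,644.07

$2,644.07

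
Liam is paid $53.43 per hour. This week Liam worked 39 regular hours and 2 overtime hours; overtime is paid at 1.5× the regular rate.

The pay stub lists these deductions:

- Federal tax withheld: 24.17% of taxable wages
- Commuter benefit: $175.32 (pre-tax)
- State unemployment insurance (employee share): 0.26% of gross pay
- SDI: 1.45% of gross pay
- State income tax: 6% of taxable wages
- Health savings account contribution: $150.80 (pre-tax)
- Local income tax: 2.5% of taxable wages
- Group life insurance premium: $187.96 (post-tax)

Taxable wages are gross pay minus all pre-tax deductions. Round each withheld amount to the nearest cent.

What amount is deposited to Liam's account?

$1,065.01

Regular pay: 39 × $53.43 = $2,083.77
Overtime pay: 2 × $53.43 × 1.5 = $160.29
Gross pay = $2,083.77 + $160.29 = $2,244.06
Commuter benefit: $175.32
Health savings account contribution: $150.80
Pre-tax total = $175.32 + $150.80 = $326.12
Taxable wages = $2,244.06 − $326.12 = $1,917.94
State income tax: $1,917.94 × 0.06 = $115.08
Federal tax withheld: $1,917.94 × 0.2417 = $463.57
Local income tax: $1,917.94 × 0.025 = $47.95
State unemployment insurance (employee share): $2,244.06 × 0.0026 = $5.83
SDI: $2,244.06 × 0.0145 = $32.54
Group life insurance premium: $187.96
Total deductions = $175.32 + $150.80 + $115.08 + $463.57 + $47.95 + $5.83 + $32.54 + $187.96 = $1,179.05
Net pay = $2,244.06 − $1,179.05 = $1,065.01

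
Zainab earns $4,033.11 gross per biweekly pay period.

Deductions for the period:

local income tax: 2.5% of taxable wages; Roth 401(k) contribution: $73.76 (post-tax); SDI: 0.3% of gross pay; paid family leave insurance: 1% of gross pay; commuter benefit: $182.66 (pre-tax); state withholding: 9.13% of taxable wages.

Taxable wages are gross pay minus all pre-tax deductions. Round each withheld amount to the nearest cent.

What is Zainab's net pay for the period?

$3,276.45

Commuter benefit: $182.66
Taxable wages = $4,033.11 − $182.66 = $3,850.45
State withholding: $3,850.45 × 0.0913 = $351.55
Local income tax: $3,850.45 × 0.025 = $96.26
Paid family leave insurance: $4,033.11 × 0.01 = $40.33
SDI: $4,033.11 × 0.003 = $12.10
Roth 401(k) contribution: $73.76
Total deductions = $182.66 + $351.55 + $96.26 + $40.33 + $12.10 + $73.76 = $756.66
Net pay = $4,033.11 − $756.66 = $3,276.45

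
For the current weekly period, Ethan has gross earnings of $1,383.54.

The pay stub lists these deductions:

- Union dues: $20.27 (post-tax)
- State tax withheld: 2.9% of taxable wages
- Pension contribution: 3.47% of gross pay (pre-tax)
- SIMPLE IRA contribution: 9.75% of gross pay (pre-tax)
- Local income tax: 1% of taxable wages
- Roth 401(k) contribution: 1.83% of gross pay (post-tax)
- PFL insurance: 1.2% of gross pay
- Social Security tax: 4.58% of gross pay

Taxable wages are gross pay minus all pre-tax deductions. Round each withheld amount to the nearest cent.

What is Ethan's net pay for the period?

Pension contribution: $1,383.54 × 0.0347 = $48.01
SIMPLE IRA contribution: $1,383.54 × 0.0975 = $134.90
Pre-tax total = $48.01 + $134.90 = $182.91
Taxable wages = $1,383.54 − $182.91 = $1,200.63
State tax withheld: $1,200.63 × 0.029 = $34.82
Local income tax: $1,200.63 × 0.01 = $12.01
PFL insurance: $1,383.54 × 0.012 = $16.60
Social Security tax: $1,383.54 × 0.0458 = $63.37
Roth 401(k) contribution: $1,383.54 × 0.0183 = $25.32
Union dues: $20.27
Total deductions = $48.01 + $134.90 + $34.82 + $12.01 + $16.60 + $63.37 + $25.32 + $20.27 = $355.30
Net pay = $1,383.54 − $355.30 = $1,028.24

$1,028.24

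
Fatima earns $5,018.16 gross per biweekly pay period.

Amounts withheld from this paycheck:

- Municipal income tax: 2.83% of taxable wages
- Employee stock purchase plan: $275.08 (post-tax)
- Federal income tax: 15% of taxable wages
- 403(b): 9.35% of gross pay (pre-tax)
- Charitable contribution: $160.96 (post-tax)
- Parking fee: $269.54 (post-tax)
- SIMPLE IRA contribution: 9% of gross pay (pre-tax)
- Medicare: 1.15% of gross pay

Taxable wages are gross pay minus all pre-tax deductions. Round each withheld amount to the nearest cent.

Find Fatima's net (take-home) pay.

$2,603.49

SIMPLE IRA contribution: $5,018.16 × 0.09 = $451.63
403(b): $5,018.16 × 0.0935 = $469.20
Pre-tax total = $451.63 + $469.20 = $920.83
Taxable wages = $5,018.16 − $920.83 = $4,097.33
Federal income tax: $4,097.33 × 0.15 = $614.60
Municipal income tax: $4,097.33 × 0.0283 = $115.95
Medicare: $5,018.16 × 0.0115 = $57.71
Charitable contribution: $160.96
Employee stock purchase plan: $275.08
Parking fee: $269.54
Total deductions = $451.63 + $469.20 + $614.60 + $115.95 + $57.71 + $160.96 + $275.08 + $269.54 = $2,414.67
Net pay = $5,018.16 − $2,414.67 = $2,603.49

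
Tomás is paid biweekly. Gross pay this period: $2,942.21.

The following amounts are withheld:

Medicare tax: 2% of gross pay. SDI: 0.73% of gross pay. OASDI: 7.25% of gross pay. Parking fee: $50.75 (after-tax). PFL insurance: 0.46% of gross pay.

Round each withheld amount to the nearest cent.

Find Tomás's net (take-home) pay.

$2,584.30

PFL insurance: $2,942.21 × 0.0046 = $13.53
Medicare tax: $2,942.21 × 0.02 = $58.84
SDI: $2,942.21 × 0.0073 = $21.48
OASDI: $2,942.21 × 0.0725 = $213.31
Parking fee: $50.75
Total deductions = $13.53 + $58.84 + $21.48 + $213.31 + $50.75 = $357.91
Net pay = $2,942.21 − $357.91 = $2,584.30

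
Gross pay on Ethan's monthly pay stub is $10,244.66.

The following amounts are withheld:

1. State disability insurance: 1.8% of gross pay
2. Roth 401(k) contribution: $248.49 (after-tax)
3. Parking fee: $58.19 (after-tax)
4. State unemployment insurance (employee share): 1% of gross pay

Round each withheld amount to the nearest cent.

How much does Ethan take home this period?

State unemployment insurance (employee share): $10,244.66 × 0.01 = $102.45
State disability insurance: $10,244.66 × 0.018 = $184.40
Parking fee: $58.19
Roth 401(k) contribution: $248.49
Total deductions = $102.45 + $184.40 + $58.19 + $248.49 = $593.53
Net pay = $10,244.66 − $593.53 = $9,651.13

$9,651.13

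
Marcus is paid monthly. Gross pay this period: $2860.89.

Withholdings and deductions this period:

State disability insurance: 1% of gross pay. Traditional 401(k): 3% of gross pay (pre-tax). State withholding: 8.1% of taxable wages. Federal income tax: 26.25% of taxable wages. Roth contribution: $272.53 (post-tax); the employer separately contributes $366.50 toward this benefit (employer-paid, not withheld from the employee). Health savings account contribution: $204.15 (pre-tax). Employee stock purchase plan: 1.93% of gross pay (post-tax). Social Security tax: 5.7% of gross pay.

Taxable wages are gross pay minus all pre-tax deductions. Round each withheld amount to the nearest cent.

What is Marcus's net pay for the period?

$1168.38

Health savings account contribution: $204.15
Traditional 401(k): $2860.89 × 0.03 = $85.83
Pre-tax total = $204.15 + $85.83 = $289.98
Taxable wages = $2860.89 − $289.98 = $2570.91
Federal income tax: $2570.91 × 0.2625 = $674.86
State withholding: $2570.91 × 0.081 = $208.24
State disability insurance: $2860.89 × 0.01 = $28.61
Social Security tax: $2860.89 × 0.057 = $163.07
Employee stock purchase plan: $2860.89 × 0.0193 = $55.22
Roth contribution: $272.53
(Employer's $366.50 toward Roth contribution is not withheld from the employee.)
Total deductions = $204.15 + $85.83 + $674.86 + $208.24 + $28.61 + $163.07 + $55.22 + $272.53 = $1692.51
Net pay = $2860.89 − $1692.51 = $1168.38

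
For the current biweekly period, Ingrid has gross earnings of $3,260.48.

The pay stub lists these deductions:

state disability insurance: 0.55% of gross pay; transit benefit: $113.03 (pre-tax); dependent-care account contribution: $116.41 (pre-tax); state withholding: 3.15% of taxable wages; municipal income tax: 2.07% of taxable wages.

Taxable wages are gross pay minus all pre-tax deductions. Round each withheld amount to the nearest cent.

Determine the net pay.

Transit benefit: $113.03
Dependent-care account contribution: $116.41
Pre-tax total = $113.03 + $116.41 = $229.44
Taxable wages = $3,260.48 − $229.44 = $3,031.04
State withholding: $3,031.04 × 0.0315 = $95.48
Municipal income tax: $3,031.04 × 0.0207 = $62.74
State disability insurance: $3,260.48 × 0.0055 = $17.93
Total deductions = $113.03 + $116.41 + $95.48 + $62.74 + $17.93 = $405.59
Net pay = $3,260.48 − $405.59 = $2,854.89

$2,854.89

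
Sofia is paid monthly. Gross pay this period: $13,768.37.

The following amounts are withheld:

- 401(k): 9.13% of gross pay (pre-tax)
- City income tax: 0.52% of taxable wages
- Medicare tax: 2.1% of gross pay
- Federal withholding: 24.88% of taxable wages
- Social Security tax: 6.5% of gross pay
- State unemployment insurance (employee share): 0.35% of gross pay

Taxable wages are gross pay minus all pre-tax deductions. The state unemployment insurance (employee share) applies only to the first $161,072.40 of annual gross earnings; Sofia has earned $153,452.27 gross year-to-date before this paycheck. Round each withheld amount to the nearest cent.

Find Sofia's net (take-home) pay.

$8,122.69

401(k): $13,768.37 × 0.0913 = $1,257.05
Taxable wages = $13,768.37 − $1,257.05 = $12,511.32
Federal withholding: $12,511.32 × 0.2488 = $3,112.82
City income tax: $12,511.32 × 0.0052 = $65.06
Social Security tax: $13,768.37 × 0.065 = $894.94
State unemployment insurance (employee share): only $161,072.40 − $153,452.27 = $7,620.13 of this check is subject → $7,620.13 × 0.0035 = $26.67
Medicare tax: $13,768.37 × 0.021 = $289.14
Total deductions = $1,257.05 + $3,112.82 + $65.06 + $894.94 + $26.67 + $289.14 = $5,645.68
Net pay = $13,768.37 − $5,645.68 = $8,122.69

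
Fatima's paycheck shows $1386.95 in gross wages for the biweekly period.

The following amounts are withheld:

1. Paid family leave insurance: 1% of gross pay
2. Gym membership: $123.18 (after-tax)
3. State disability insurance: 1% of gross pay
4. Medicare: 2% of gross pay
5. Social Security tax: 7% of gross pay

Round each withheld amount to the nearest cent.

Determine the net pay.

Social Security tax: $1386.95 × 0.07 = $97.09
Medicare: $1386.95 × 0.02 = $27.74
Paid family leave insurance: $1386.95 × 0.01 = $13.87
State disability insurance: $1386.95 × 0.01 = $13.87
Gym membership: $123.18
Total deductions = $97.09 + $27.74 + $13.87 + $13.87 + $123.18 = $275.75
Net pay = $1386.95 − $275.75 = $1111.20

$1111.20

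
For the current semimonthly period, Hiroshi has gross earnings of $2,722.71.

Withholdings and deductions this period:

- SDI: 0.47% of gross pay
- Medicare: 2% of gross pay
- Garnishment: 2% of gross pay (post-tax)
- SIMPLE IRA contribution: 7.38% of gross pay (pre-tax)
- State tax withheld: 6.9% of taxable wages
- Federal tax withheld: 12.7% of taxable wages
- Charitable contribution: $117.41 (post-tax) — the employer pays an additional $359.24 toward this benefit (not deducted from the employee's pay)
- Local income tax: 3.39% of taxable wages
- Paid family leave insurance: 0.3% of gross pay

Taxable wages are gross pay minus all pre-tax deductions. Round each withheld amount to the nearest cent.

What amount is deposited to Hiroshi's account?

$1,694.74

SIMPLE IRA contribution: $2,722.71 × 0.0738 = $200.94
Taxable wages = $2,722.71 − $200.94 = $2,521.77
Federal tax withheld: $2,521.77 × 0.127 = $320.26
State tax withheld: $2,521.77 × 0.069 = $174.00
Local income tax: $2,521.77 × 0.0339 = $85.49
Medicare: $2,722.71 × 0.02 = $54.45
Paid family leave insurance: $2,722.71 × 0.003 = $8.17
SDI: $2,722.71 × 0.0047 = $12.80
Charitable contribution: $117.41
Garnishment: $2,722.71 × 0.02 = $54.45
(Employer's $359.24 toward charitable contribution is not withheld from the employee.)
Total deductions = $200.94 + $320.26 + $174.00 + $85.49 + $54.45 + $8.17 + $12.80 + $117.41 + $54.45 = $1,027.97
Net pay = $2,722.71 − $1,027.97 = $1,694.74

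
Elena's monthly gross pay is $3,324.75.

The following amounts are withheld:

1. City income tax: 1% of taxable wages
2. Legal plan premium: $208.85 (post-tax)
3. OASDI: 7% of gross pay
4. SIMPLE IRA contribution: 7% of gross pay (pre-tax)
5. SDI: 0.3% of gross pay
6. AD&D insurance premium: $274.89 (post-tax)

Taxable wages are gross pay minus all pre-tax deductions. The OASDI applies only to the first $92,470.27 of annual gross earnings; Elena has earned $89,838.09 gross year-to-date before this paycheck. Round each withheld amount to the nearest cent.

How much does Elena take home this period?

SIMPLE IRA contribution: $3,324.75 × 0.07 = $232.73
Taxable wages = $3,324.75 − $232.73 = $3,092.02
City income tax: $3,092.02 × 0.01 = $30.92
SDI: $3,324.75 × 0.003 = $9.97
OASDI: only $92,470.27 − $89,838.09 = $2,632.18 of this check is subject → $2,632.18 × 0.07 = $184.25
AD&D insurance premium: $274.89
Legal plan premium: $208.85
Total deductions = $232.73 + $30.92 + $9.97 + $184.25 + $274.89 + $208.85 = $941.61
Net pay = $3,324.75 − $941.61 = $2,383.14

$2,383.14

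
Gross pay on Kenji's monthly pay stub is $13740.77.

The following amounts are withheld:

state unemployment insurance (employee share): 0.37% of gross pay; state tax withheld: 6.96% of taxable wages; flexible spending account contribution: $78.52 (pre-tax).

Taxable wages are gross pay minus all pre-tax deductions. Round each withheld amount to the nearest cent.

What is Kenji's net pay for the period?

$12660.52

Flexible spending account contribution: $78.52
Taxable wages = $13740.77 − $78.52 = $13662.25
State tax withheld: $13662.25 × 0.0696 = $950.89
State unemployment insurance (employee share): $13740.77 × 0.0037 = $50.84
Total deductions = $78.52 + $950.89 + $50.84 = $1080.25
Net pay = $13740.77 − $1080.25 = $12660.52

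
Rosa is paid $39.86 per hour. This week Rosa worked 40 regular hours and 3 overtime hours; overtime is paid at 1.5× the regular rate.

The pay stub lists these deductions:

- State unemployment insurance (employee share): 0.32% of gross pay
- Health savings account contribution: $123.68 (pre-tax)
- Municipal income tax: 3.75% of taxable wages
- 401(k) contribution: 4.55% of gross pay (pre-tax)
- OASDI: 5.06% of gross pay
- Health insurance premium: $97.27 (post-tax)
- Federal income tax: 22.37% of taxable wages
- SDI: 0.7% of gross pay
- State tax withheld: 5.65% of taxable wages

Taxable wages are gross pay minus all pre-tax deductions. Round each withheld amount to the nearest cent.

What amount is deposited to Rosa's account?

Regular pay: 40 × $39.86 = $1594.40
Overtime pay: 3 × $39.86 × 1.5 = $179.37
Gross pay = $1594.40 + $179.37 = $1773.77
401(k) contribution: $1773.77 × 0.0455 = $80.71
Health savings account contribution: $123.68
Pre-tax total = $80.71 + $123.68 = $204.39
Taxable wages = $1773.77 − $204.39 = $1569.38
Federal income tax: $1569.38 × 0.2237 = $351.07
State tax withheld: $1569.38 × 0.0565 = $88.67
Municipal income tax: $1569.38 × 0.0375 = $58.85
OASDI: $1773.77 × 0.0506 = $89.75
State unemployment insurance (employee share): $1773.77 × 0.0032 = $5.68
SDI: $1773.77 × 0.007 = $12.42
Health insurance premium: $97.27
Total deductions = $80.71 + $123.68 + $351.07 + $88.67 + $58.85 + $89.75 + $5.68 + $12.42 + $97.27 = $908.10
Net pay = $1773.77 − $908.10 = $865.67

$865.67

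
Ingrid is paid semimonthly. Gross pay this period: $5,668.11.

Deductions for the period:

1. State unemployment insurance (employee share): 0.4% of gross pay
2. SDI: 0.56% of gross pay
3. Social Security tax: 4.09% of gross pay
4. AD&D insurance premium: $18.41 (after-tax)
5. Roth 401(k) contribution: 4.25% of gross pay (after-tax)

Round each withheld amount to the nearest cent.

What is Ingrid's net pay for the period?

Social Security tax: $5,668.11 × 0.0409 = $231.83
State unemployment insurance (employee share): $5,668.11 × 0.004 = $22.67
SDI: $5,668.11 × 0.0056 = $31.74
AD&D insurance premium: $18.41
Roth 401(k) contribution: $5,668.11 × 0.0425 = $240.89
Total deductions = $231.83 + $22.67 + $31.74 + $18.41 + $240.89 = $545.54
Net pay = $5,668.11 − $545.54 = $5,122.57

$5,122.57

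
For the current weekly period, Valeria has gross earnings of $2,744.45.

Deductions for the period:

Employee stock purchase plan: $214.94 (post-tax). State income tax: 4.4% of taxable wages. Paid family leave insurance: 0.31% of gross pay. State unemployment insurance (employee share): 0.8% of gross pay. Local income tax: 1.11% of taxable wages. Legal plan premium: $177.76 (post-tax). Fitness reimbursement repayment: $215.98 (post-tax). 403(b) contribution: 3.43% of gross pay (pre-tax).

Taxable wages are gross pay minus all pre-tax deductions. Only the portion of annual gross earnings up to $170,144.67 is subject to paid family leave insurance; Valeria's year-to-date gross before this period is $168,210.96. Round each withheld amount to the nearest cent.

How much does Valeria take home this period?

403(b) contribution: $2,744.45 × 0.0343 = $94.13
Taxable wages = $2,744.45 − $94.13 = $2,650.32
State income tax: $2,650.32 × 0.044 = $116.61
Local income tax: $2,650.32 × 0.0111 = $29.42
Paid family leave insurance: only $170,144.67 − $168,210.96 = $1,933.71 of this check is subject → $1,933.71 × 0.0031 = $5.99
State unemployment insurance (employee share): $2,744.45 × 0.008 = $21.96
Legal plan premium: $177.76
Fitness reimbursement repayment: $215.98
Employee stock purchase plan: $214.94
Total deductions = $94.13 + $116.61 + $29.42 + $5.99 + $21.96 + $177.76 + $215.98 + $214.94 = $876.79
Net pay = $2,744.45 − $876.79 = $1,867.66

$1,867.66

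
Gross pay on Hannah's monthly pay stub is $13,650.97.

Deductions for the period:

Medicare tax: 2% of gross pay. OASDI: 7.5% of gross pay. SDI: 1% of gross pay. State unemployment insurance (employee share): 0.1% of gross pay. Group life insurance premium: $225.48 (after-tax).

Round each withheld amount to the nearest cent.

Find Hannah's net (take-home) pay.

$11,978.49

SDI: $13,650.97 × 0.01 = $136.51
OASDI: $13,650.97 × 0.075 = $1,023.82
State unemployment insurance (employee share): $13,650.97 × 0.001 = $13.65
Medicare tax: $13,650.97 × 0.02 = $273.02
Group life insurance premium: $225.48
Total deductions = $136.51 + $1,023.82 + $13.65 + $273.02 + $225.48 = $1,672.48
Net pay = $13,650.97 − $1,672.48 = $11,978.49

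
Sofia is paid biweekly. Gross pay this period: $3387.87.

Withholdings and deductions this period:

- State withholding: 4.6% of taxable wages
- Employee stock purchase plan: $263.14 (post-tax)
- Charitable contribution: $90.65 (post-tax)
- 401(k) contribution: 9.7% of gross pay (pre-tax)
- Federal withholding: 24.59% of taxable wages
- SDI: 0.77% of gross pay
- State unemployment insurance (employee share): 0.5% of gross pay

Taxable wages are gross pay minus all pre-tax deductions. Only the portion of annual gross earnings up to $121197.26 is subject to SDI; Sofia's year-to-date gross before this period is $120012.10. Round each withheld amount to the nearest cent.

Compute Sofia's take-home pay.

$1786.39

401(k) contribution: $3387.87 × 0.097 = $328.62
Taxable wages = $3387.87 − $328.62 = $3059.25
Federal withholding: $3059.25 × 0.2459 = $752.27
State withholding: $3059.25 × 0.046 = $140.73
State unemployment insurance (employee share): $3387.87 × 0.005 = $16.94
SDI: only $121197.26 − $120012.10 = $1185.16 of this check is subject → $1185.16 × 0.0077 = $9.13
Employee stock purchase plan: $263.14
Charitable contribution: $90.65
Total deductions = $328.62 + $752.27 + $140.73 + $16.94 + $9.13 + $263.14 + $90.65 = $1601.48
Net pay = $3387.87 − $1601.48 = $1786.39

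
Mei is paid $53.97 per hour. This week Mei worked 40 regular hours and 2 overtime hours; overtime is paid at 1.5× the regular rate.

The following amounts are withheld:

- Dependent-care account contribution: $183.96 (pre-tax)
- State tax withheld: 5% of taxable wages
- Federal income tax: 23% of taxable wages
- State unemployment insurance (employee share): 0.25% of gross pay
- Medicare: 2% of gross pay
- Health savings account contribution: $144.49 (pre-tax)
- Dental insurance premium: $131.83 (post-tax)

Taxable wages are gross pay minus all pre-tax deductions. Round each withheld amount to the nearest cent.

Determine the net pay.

Regular pay: 40 × $53.97 = $2,158.80
Overtime pay: 2 × $53.97 × 1.5 = $161.91
Gross pay = $2,158.80 + $161.91 = $2,320.71
Health savings account contribution: $144.49
Dependent-care account contribution: $183.96
Pre-tax total = $144.49 + $183.96 = $328.45
Taxable wages = $2,320.71 − $328.45 = $1,992.26
State tax withheld: $1,992.26 × 0.05 = $99.61
Federal income tax: $1,992.26 × 0.23 = $458.22
Medicare: $2,320.71 × 0.02 = $46.41
State unemployment insurance (employee share): $2,320.71 × 0.0025 = $5.80
Dental insurance premium: $131.83
Total deductions = $144.49 + $183.96 + $99.61 + $458.22 + $46.41 + $5.80 + $131.83 = $1,070.32
Net pay = $2,320.71 − $1,070.32 = $1,250.39

$1,250.39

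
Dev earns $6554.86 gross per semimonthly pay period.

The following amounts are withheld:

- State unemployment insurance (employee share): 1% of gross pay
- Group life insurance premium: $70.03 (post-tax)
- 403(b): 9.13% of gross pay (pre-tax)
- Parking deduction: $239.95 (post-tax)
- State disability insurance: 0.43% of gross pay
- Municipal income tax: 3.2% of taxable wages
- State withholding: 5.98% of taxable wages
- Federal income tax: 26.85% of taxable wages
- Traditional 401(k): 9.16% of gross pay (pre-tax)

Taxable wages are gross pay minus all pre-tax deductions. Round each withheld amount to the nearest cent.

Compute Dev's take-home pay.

403(b): $6554.86 × 0.0913 = $598.46
Traditional 401(k): $6554.86 × 0.0916 = $600.43
Pre-tax total = $598.46 + $600.43 = $1198.89
Taxable wages = $6554.86 − $1198.89 = $5355.97
Municipal income tax: $5355.97 × 0.032 = $171.39
Federal income tax: $5355.97 × 0.2685 = $1438.08
State withholding: $5355.97 × 0.0598 = $320.29
State disability insurance: $6554.86 × 0.0043 = $28.19
State unemployment insurance (employee share): $6554.86 × 0.01 = $65.55
Group life insurance premium: $70.03
Parking deduction: $239.95
Total deductions = $598.46 + $600.43 + $171.39 + $1438.08 + $320.29 + $28.19 + $65.55 + $70.03 + $239.95 = $3532.37
Net pay = $6554.86 − $3532.37 = $3022.49

$3022.49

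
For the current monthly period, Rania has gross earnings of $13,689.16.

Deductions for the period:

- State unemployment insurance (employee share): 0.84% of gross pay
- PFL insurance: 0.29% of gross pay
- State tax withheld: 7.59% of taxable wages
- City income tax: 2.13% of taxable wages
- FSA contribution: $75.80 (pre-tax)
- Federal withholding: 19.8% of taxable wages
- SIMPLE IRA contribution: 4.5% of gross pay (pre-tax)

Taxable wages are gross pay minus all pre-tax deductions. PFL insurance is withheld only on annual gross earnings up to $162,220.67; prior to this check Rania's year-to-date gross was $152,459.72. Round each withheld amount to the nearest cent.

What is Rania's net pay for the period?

SIMPLE IRA contribution: $13,689.16 × 0.045 = $616.01
FSA contribution: $75.80
Pre-tax total = $616.01 + $75.80 = $691.81
Taxable wages = $13,689.16 − $691.81 = $12,997.35
State tax withheld: $12,997.35 × 0.0759 = $986.50
Federal withholding: $12,997.35 × 0.198 = $2,573.48
City income tax: $12,997.35 × 0.0213 = $276.84
PFL insurance: only $162,220.67 − $152,459.72 = $9,760.95 of this check is subject → $9,760.95 × 0.0029 = $28.31
State unemployment insurance (employee share): $13,689.16 × 0.0084 = $114.99
Total deductions = $616.01 + $75.80 + $986.50 + $2,573.48 + $276.84 + $28.31 + $114.99 = $4,671.93
Net pay = $13,689.16 − $4,671.93 = $9,017.23

$9,017.23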